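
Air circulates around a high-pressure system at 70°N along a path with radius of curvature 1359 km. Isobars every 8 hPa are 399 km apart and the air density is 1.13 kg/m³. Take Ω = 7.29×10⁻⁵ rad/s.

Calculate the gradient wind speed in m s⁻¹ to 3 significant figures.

14.0 m s⁻¹

Coriolis parameter at 70°N:
f = 2Ω sin φ = 2 × 7.29×10⁻⁵ × sin 70° = 1.37×10⁻⁴ s⁻¹
Pressure gradient: |∂P/∂n| = 800 Pa / 399000 m = 2.01×10⁻³ Pa/m
Geostrophic speed: V_g = |∂P/∂n|/(fρ) = 2.01×10⁻³/(1.37×10⁻⁴ × 1.13) = 13.0 m/s
Around a high, pressure-gradient force acts outward with centrifugal, so Coriolis balances both:
fV = (1/ρ)|∂P/∂n| + V²/R  →  V² − fR·V + fR·V_g = 0
With fR = 1.37×10⁻⁴ × 1359×10³ m = 186 m/s:
V = [fR − √((fR)² − 4 fR V_g)]/2 = [186 − √(186² − 4×186×13)]/2 = 14 m/s
Supergeostrophic (V > V_g = 13 m/s), as expected around a high.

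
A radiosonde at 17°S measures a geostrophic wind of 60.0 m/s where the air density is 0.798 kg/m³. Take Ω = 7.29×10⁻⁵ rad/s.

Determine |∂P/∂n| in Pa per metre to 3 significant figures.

2.04×10⁻³ Pa/m

Coriolis parameter at 17°S:
f = 2Ω sin φ = 2 × 7.29×10⁻⁵ × sin 17° = 4.26×10⁻⁵ s⁻¹
Geostrophic balance rearranged: |∂P/∂n| = f ρ V_g
|∂P/∂n| = 4.26×10⁻⁵ × 0.798 × 60.0 = 2.04×10⁻³ Pa/m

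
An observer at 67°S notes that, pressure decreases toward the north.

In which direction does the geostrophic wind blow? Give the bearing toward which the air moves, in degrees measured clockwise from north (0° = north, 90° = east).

The pressure-gradient force points toward the north (bearing 000°).
Geostrophic balance: in the Southern Hemisphere the Coriolis force deflects motion to the left, so the geostrophic wind blows 90° to the left of the pressure-gradient force (low pressure on the right).
Rotating 000° by 90° counterclockwise gives 270° — the wind blows toward the west.

270°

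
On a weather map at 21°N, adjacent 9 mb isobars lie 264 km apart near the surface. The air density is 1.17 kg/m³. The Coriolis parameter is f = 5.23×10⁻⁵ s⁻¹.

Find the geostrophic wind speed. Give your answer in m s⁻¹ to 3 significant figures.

Pressure gradient: |∂P/∂n| = 900 Pa / 264000 m = 3.41×10⁻³ Pa/m
Geostrophic balance (pressure-gradient force = Coriolis force):
V_g = (1/(fρ)) |∂P/∂n| = 3.41×10⁻³ / (5.23×10⁻⁵ × 1.17) = 55.7 m/s

55.7 m s⁻¹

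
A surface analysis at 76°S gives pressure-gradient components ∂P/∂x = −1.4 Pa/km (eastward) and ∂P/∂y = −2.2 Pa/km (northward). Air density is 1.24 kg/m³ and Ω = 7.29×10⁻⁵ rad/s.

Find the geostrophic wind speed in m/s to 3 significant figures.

Coriolis parameter at 76°S:
f = 2Ω sin φ = 2 × 7.29×10⁻⁵ × sin 76° = 1.41×10⁻⁴ s⁻¹
In the Southern Hemisphere f is negative: f = −1.41×10⁻⁴ s⁻¹.
Component geostrophic relations (x east, y north):
u_g = −(1/(fρ)) ∂P/∂y,  v_g = (1/(fρ)) ∂P/∂x
u_g = −(−2.2×10⁻³)/(−1.41×10⁻⁴ × 1.24) = −12.5 m/s;  v_g = (−1.4×10⁻³)/(−1.41×10⁻⁴ × 1.24) = 7.98 m/s
|V_g| = √(u_g² + v_g²) = 14.9 m/s

14.9 m/s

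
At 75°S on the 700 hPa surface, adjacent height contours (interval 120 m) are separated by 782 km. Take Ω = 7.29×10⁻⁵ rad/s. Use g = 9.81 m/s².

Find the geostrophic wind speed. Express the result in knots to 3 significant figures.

Coriolis parameter at 75°S:
f = 2Ω sin φ = 2 × 7.29×10⁻⁵ × sin 75° = 1.41×10⁻⁴ s⁻¹
Height gradient: |∂Z/∂n| = 120 m / 782000 m = 1.53×10⁻⁴
On a pressure surface, geostrophic balance gives V_g = (g/f)|∂Z/∂n|:
V_g = 9.81 × 1.53×10⁻⁴ / 1.41×10⁻⁴ = 10.7 m/s
Converting: 10.7 m/s × 1.944 = 20.8 knots

20.8 knots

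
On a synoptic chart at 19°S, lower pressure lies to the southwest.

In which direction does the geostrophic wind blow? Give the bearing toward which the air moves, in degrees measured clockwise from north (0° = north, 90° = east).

The pressure-gradient force points toward the southwest (bearing 225°).
Geostrophic balance: in the Southern Hemisphere the Coriolis force deflects motion to the left, so the geostrophic wind blows 90° to the left of the pressure-gradient force (low pressure on the right).
Rotating 225° by 90° counterclockwise gives 135° — the wind blows toward the southeast.

135°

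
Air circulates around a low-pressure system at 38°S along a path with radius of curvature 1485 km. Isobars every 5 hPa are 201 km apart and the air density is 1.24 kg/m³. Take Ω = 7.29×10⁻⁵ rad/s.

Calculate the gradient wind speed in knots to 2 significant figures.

Coriolis parameter at 38°S:
f = 2Ω sin φ = 2 × 7.29×10⁻⁵ × sin 38° = 8.98×10⁻⁵ s⁻¹
Pressure gradient: |∂P/∂n| = 500 Pa / 201000 m = 2.49×10⁻³ Pa/m
Geostrophic speed: V_g = |∂P/∂n|/(fρ) = 2.49×10⁻³/(8.98×10⁻⁵ × 1.24) = 22.3 m/s
Around a low, centrifugal force acts outward with Coriolis, so pressure-gradient force balances both:
(1/ρ)|∂P/∂n| = fV + V²/R  →  V² + fR·V − fR·V_g = 0
With fR = 8.98×10⁻⁵ × 1485×10³ m = 133 m/s:
V = [−fR + √((fR)² + 4 fR V_g)]/2 = [−133 + √(133² + 4×133×22.3)]/2 = 19.5 m/s
Subgeostrophic (V < V_g = 22.3 m/s), as expected around a low.
Converting: 19.5 m/s × 1.944 = 38 knots

38 knots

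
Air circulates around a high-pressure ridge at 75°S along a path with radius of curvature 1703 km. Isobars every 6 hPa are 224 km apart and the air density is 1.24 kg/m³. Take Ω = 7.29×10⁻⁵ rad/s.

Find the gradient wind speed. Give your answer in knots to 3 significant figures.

Coriolis parameter at 75°S:
f = 2Ω sin φ = 2 × 7.29×10⁻⁵ × sin 75° = 1.41×10⁻⁴ s⁻¹
Pressure gradient: |∂P/∂n| = 600 Pa / 224000 m = 2.68×10⁻³ Pa/m
Geostrophic speed: V_g = |∂P/∂n|/(fρ) = 2.68×10⁻³/(1.41×10⁻⁴ × 1.24) = 15.3 m/s
Around a high, pressure-gradient force acts outward with centrifugal, so Coriolis balances both:
fV = (1/ρ)|∂P/∂n| + V²/R  →  V² − fR·V + fR·V_g = 0
With fR = 1.41×10⁻⁴ × 1703×10³ m = 240 m/s:
V = [fR − √((fR)² − 4 fR V_g)]/2 = [240 − √(240² − 4×240×15.3)]/2 = 16.5 m/s
Supergeostrophic (V > V_g = 15.3 m/s), as expected around a high.
Converting: 16.5 m/s × 1.944 = 32.0 knots

32.0 knots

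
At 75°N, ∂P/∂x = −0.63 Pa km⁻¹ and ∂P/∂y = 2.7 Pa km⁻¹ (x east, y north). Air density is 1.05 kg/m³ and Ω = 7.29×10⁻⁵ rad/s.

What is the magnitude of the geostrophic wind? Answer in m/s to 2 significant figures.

Coriolis parameter at 75°N:
f = 2Ω sin φ = 2 × 7.29×10⁻⁵ × sin 75° = 1.41×10⁻⁴ s⁻¹
Component geostrophic relations (x east, y north):
u_g = −(1/(fρ)) ∂P/∂y,  v_g = (1/(fρ)) ∂P/∂x
u_g = −(2.7×10⁻³)/(1.41×10⁻⁴ × 1.05) = −18.3 m/s;  v_g = (−0.63×10⁻³)/(1.41×10⁻⁴ × 1.05) = −4.26 m/s
|V_g| = √(u_g² + v_g²) = 18.7 m/s

19 m/s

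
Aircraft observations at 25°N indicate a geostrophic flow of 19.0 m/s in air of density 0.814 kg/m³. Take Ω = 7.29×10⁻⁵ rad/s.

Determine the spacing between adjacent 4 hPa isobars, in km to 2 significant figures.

Coriolis parameter at 25°N:
f = 2Ω sin φ = 2 × 7.29×10⁻⁵ × sin 25° = 6.16×10⁻⁵ s⁻¹
Geostrophic balance rearranged: |∂P/∂n| = f ρ V_g
|∂P/∂n| = 6.16×10⁻⁵ × 0.814 × 19.0 = 9.53×10⁻⁴ Pa/m
Isobar spacing: Δn = ΔP/|∂P/∂n| = 400 Pa / 9.53×10⁻⁴ Pa/m = 419736 m ≈ 420 km

420 km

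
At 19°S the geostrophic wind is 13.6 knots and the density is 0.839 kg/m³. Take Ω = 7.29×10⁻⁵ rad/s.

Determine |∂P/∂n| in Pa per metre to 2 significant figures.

Coriolis parameter at 19°S:
f = 2Ω sin φ = 2 × 7.29×10⁻⁵ × sin 19° = 4.75×10⁻⁵ s⁻¹
Wind speed in SI: 13.6 knots = 7.00 m/s
Geostrophic balance rearranged: |∂P/∂n| = f ρ V_g
|∂P/∂n| = 4.75×10⁻⁵ × 0.839 × 7.00 = 2.79×10⁻⁴ Pa/m

2.8×10⁻⁴ Pa/m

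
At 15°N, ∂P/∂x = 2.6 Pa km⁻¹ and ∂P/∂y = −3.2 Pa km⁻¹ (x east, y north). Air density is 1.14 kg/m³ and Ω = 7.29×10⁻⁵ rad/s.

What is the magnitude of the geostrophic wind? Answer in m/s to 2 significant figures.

Coriolis parameter at 15°N:
f = 2Ω sin φ = 2 × 7.29×10⁻⁵ × sin 15° = 3.77×10⁻⁵ s⁻¹
Component geostrophic relations (x east, y north):
u_g = −(1/(fρ)) ∂P/∂y,  v_g = (1/(fρ)) ∂P/∂x
u_g = −(−3.2×10⁻³)/(3.77×10⁻⁵ × 1.14) = 74.4 m/s;  v_g = (2.6×10⁻³)/(3.77×10⁻⁵ × 1.14) = 60.4 m/s
|V_g| = √(u_g² + v_g²) = 95.8 m/s

96 m/s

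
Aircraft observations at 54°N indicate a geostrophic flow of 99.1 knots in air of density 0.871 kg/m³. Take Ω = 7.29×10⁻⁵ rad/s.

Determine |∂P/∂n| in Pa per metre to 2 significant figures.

Coriolis parameter at 54°N:
f = 2Ω sin φ = 2 × 7.29×10⁻⁵ × sin 54° = 1.18×10⁻⁴ s⁻¹
Wind speed in SI: 99.1 knots = 51.0 m/s
Geostrophic balance rearranged: |∂P/∂n| = f ρ V_g
|∂P/∂n| = 1.18×10⁻⁴ × 0.871 × 51.0 = 5.24×10⁻³ Pa/m

5.2×10⁻³ Pa/m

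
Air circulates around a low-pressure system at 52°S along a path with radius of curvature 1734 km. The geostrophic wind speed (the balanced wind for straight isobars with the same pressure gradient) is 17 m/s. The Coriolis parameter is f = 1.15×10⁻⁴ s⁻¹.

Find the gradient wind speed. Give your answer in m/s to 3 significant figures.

15.8 m/s

Around a low, centrifugal force acts outward with Coriolis, so pressure-gradient force balances both:
(1/ρ)|∂P/∂n| = fV + V²/R  →  V² + fR·V − fR·V_g = 0
With fR = 1.15×10⁻⁴ × 1734×10³ m = 199 m/s:
V = [−fR + √((fR)² + 4 fR V_g)]/2 = [−199 + √(199² + 4×199×17)]/2 = 15.8 m/s
Subgeostrophic (V < V_g = 17 m/s), as expected around a low.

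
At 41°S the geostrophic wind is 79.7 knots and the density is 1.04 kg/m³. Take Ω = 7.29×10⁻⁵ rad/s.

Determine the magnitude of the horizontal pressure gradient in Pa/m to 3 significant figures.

4.08×10⁻³ Pa/m

Coriolis parameter at 41°S:
f = 2Ω sin φ = 2 × 7.29×10⁻⁵ × sin 41° = 9.57×10⁻⁵ s⁻¹
Wind speed in SI: 79.7 knots = 41.0 m/s
Geostrophic balance rearranged: |∂P/∂n| = f ρ V_g
|∂P/∂n| = 9.57×10⁻⁵ × 1.04 × 41.0 = 4.08×10⁻³ Pa/m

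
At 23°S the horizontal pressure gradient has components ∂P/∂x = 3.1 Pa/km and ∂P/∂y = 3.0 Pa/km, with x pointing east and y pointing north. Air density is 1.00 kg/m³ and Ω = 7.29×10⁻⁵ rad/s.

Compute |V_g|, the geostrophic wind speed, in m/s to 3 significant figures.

Coriolis parameter at 23°S:
f = 2Ω sin φ = 2 × 7.29×10⁻⁵ × sin 23° = 5.70×10⁻⁵ s⁻¹
In the Southern Hemisphere f is negative: f = −5.70×10⁻⁵ s⁻¹.
Component geostrophic relations (x east, y north):
u_g = −(1/(fρ)) ∂P/∂y,  v_g = (1/(fρ)) ∂P/∂x
u_g = −(3.0×10⁻³)/(−5.70×10⁻⁵ × 1.00) = 52.7 m/s;  v_g = (3.1×10⁻³)/(−5.70×10⁻⁵ × 1.00) = −54.4 m/s
|V_g| = √(u_g² + v_g²) = 75.7 m/s

75.7 m/s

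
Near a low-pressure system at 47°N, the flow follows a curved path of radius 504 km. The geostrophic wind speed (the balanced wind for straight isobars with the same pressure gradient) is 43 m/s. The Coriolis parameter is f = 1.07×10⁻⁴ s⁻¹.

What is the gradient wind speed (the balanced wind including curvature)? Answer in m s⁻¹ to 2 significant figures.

28 m s⁻¹

Around a low, centrifugal force acts outward with Coriolis, so pressure-gradient force balances both:
(1/ρ)|∂P/∂n| = fV + V²/R  →  V² + fR·V − fR·V_g = 0
With fR = 1.07×10⁻⁴ × 504×10³ m = 53.9 m/s:
V = [−fR + √((fR)² + 4 fR V_g)]/2 = [−53.9 + √(53.9² + 4×53.9×43)]/2 = 28.2 m/s
Subgeostrophic (V < V_g = 43 m/s), as expected around a low.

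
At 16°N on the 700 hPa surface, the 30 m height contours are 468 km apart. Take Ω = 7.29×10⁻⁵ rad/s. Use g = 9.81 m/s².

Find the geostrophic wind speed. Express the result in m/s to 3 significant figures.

15.6 m/s

Coriolis parameter at 16°N:
f = 2Ω sin φ = 2 × 7.29×10⁻⁵ × sin 16° = 4.02×10⁻⁵ s⁻¹
Height gradient: |∂Z/∂n| = 30 m / 468000 m = 6.41×10⁻⁵
On a pressure surface, geostrophic balance gives V_g = (g/f)|∂Z/∂n|:
V_g = 9.81 × 6.41×10⁻⁵ / 4.02×10⁻⁵ = 15.6 m/s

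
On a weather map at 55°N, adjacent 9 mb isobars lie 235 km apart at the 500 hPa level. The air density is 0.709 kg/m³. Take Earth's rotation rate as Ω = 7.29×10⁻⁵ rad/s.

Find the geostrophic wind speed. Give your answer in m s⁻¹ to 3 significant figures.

45.2 m s⁻¹

Coriolis parameter at 55°N:
f = 2Ω sin φ = 2 × 7.29×10⁻⁵ × sin 55° = 1.19×10⁻⁴ s⁻¹
Pressure gradient: |∂P/∂n| = 900 Pa / 235000 m = 3.83×10⁻³ Pa/m
Geostrophic balance (pressure-gradient force = Coriolis force):
V_g = (1/(fρ)) |∂P/∂n| = 3.83×10⁻³ / (1.19×10⁻⁴ × 0.709) = 45.2 m/s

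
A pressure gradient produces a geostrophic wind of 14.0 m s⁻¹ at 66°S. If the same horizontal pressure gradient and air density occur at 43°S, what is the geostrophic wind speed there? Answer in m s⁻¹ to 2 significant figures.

19 m s⁻¹

With the same pressure gradient and density, V_g ∝ 1/f ∝ 1/sin φ.
V₂ = V₁ · sin φ₁ / sin φ₂ = 14.0 × sin 66° / sin 43°
V₂ = 14.0 × 0.9135/0.6820 = 19 m s⁻¹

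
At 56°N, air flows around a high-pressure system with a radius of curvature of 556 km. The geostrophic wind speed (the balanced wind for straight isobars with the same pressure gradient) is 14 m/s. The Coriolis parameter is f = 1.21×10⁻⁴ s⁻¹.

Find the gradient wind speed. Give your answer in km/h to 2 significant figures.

Around a high, pressure-gradient force acts outward with centrifugal, so Coriolis balances both:
fV = (1/ρ)|∂P/∂n| + V²/R  →  V² − fR·V + fR·V_g = 0
With fR = 1.21×10⁻⁴ × 556×10³ m = 67.3 m/s:
V = [fR − √((fR)² − 4 fR V_g)]/2 = [67.3 − √(67.3² − 4×67.3×14)]/2 = 19.9 m/s
Supergeostrophic (V > V_g = 14 m/s), as expected around a high.
Converting: 19.9 m/s × 3.6 = 72 km/h

72 km/h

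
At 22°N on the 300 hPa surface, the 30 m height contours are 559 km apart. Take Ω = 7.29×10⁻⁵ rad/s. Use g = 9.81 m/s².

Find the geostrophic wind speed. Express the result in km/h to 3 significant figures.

Coriolis parameter at 22°N:
f = 2Ω sin φ = 2 × 7.29×10⁻⁵ × sin 22° = 5.46×10⁻⁵ s⁻¹
Height gradient: |∂Z/∂n| = 30 m / 559000 m = 5.37×10⁻⁵
On a pressure surface, geostrophic balance gives V_g = (g/f)|∂Z/∂n|:
V_g = 9.81 × 5.37×10⁻⁵ / 5.46×10⁻⁵ = 9.64 m/s
Converting: 9.64 m/s × 3.6 = 34.7 km/h

34.7 km/h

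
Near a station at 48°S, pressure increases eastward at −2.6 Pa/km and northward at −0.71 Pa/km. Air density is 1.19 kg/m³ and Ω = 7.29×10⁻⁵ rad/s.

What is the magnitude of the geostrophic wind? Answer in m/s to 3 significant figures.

Coriolis parameter at 48°S:
f = 2Ω sin φ = 2 × 7.29×10⁻⁵ × sin 48° = 1.08×10⁻⁴ s⁻¹
In the Southern Hemisphere f is negative: f = −1.08×10⁻⁴ s⁻¹.
Component geostrophic relations (x east, y north):
u_g = −(1/(fρ)) ∂P/∂y,  v_g = (1/(fρ)) ∂P/∂x
u_g = −(−0.71×10⁻³)/(−1.08×10⁻⁴ × 1.19) = −5.51 m/s;  v_g = (−2.6×10⁻³)/(−1.08×10⁻⁴ × 1.19) = 20.2 m/s
|V_g| = √(u_g² + v_g²) = 20.9 m/s

20.9 m/s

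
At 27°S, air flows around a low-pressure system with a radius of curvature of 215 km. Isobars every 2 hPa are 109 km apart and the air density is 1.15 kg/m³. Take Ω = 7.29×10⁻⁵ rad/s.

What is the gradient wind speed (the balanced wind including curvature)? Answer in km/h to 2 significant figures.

46 km/h

Coriolis parameter at 27°S:
f = 2Ω sin φ = 2 × 7.29×10⁻⁵ × sin 27° = 6.62×10⁻⁵ s⁻¹
Pressure gradient: |∂P/∂n| = 200 Pa / 109000 m = 1.83×10⁻³ Pa/m
Geostrophic speed: V_g = |∂P/∂n|/(fρ) = 1.83×10⁻³/(6.62×10⁻⁵ × 1.15) = 24.1 m/s
Around a low, centrifugal force acts outward with Coriolis, so pressure-gradient force balances both:
(1/ρ)|∂P/∂n| = fV + V²/R  →  V² + fR·V − fR·V_g = 0
With fR = 6.62×10⁻⁵ × 215×10³ m = 14.2 m/s:
V = [−fR + √((fR)² + 4 fR V_g)]/2 = [−14.2 + √(14.2² + 4×14.2×24.1)]/2 = 12.7 m/s
Subgeostrophic (V < V_g = 24.1 m/s), as expected around a low.
Converting: 12.7 m/s × 3.6 = 46 km/h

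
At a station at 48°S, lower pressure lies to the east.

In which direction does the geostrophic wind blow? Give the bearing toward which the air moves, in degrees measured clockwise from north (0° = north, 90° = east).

The pressure-gradient force points toward the east (bearing 090°).
Geostrophic balance: in the Southern Hemisphere the Coriolis force deflects motion to the left, so the geostrophic wind blows 90° to the left of the pressure-gradient force (low pressure on the right).
Rotating 090° by 90° counterclockwise gives 000° — the wind blows toward the north.

000°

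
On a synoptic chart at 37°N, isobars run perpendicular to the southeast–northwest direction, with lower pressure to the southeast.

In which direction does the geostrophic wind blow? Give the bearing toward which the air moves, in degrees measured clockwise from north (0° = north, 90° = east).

225°

The pressure-gradient force points toward the southeast (bearing 135°).
Geostrophic balance: in the Northern Hemisphere the Coriolis force deflects motion to the right, so the geostrophic wind blows 90° to the right of the pressure-gradient force (low pressure on the left).
Rotating 135° by 90° clockwise gives 225° — the wind blows toward the southwest.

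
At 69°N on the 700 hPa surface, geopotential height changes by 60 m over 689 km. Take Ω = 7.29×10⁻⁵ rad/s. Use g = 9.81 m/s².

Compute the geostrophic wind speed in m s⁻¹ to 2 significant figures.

6.3 m s⁻¹

Coriolis parameter at 69°N:
f = 2Ω sin φ = 2 × 7.29×10⁻⁵ × sin 69° = 1.36×10⁻⁴ s⁻¹
Height gradient: |∂Z/∂n| = 60 m / 689000 m = 8.71×10⁻⁵
On a pressure surface, geostrophic balance gives V_g = (g/f)|∂Z/∂n|:
V_g = 9.81 × 8.71×10⁻⁵ / 1.36×10⁻⁴ = 6.28 m/s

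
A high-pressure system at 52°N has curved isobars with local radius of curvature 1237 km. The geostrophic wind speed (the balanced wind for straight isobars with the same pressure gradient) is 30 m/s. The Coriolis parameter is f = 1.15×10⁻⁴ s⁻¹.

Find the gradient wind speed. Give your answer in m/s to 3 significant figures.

Around a high, pressure-gradient force acts outward with centrifugal, so Coriolis balances both:
fV = (1/ρ)|∂P/∂n| + V²/R  →  V² − fR·V + fR·V_g = 0
With fR = 1.15×10⁻⁴ × 1237×10³ m = 142 m/s:
V = [fR − √((fR)² − 4 fR V_g)]/2 = [142 − √(142² − 4×142×30)]/2 = 43 m/s
Supergeostrophic (V > V_g = 30 m/s), as expected around a high.

43.0 m/s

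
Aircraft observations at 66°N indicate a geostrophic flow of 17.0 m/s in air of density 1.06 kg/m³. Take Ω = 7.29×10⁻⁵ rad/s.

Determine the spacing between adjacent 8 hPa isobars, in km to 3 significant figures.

Coriolis parameter at 66°N:
f = 2Ω sin φ = 2 × 7.29×10⁻⁵ × sin 66° = 1.33×10⁻⁴ s⁻¹
Geostrophic balance rearranged: |∂P/∂n| = f ρ V_g
|∂P/∂n| = 1.33×10⁻⁴ × 1.06 × 17.0 = 2.40×10⁻³ Pa/m
Isobar spacing: Δn = ΔP/|∂P/∂n| = 800 Pa / 2.40×10⁻³ Pa/m = 333309 m ≈ 333 km

333 km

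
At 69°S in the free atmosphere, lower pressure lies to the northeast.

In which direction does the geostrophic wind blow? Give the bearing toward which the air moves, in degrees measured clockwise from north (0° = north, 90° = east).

The pressure-gradient force points toward the northeast (bearing 045°).
Geostrophic balance: in the Southern Hemisphere the Coriolis force deflects motion to the left, so the geostrophic wind blows 90° to the left of the pressure-gradient force (low pressure on the right).
Rotating 045° by 90° counterclockwise gives 315° — the wind blows toward the northwest.

315°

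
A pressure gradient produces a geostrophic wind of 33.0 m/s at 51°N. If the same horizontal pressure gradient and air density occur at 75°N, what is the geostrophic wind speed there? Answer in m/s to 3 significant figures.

26.6 m/s

With the same pressure gradient and density, V_g ∝ 1/f ∝ 1/sin φ.
V₂ = V₁ · sin φ₁ / sin φ₂ = 33.0 × sin 51° / sin 75°
V₂ = 33.0 × 0.7771/0.9659 = 26.6 m/s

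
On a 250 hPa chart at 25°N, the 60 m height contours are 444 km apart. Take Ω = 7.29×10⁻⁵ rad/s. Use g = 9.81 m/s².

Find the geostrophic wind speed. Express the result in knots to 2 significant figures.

Coriolis parameter at 25°N:
f = 2Ω sin φ = 2 × 7.29×10⁻⁵ × sin 25° = 6.16×10⁻⁵ s⁻¹
Height gradient: |∂Z/∂n| = 60 m / 444000 m = 1.35×10⁻⁴
On a pressure surface, geostrophic balance gives V_g = (g/f)|∂Z/∂n|:
V_g = 9.81 × 1.35×10⁻⁴ / 6.16×10⁻⁵ = 21.5 m/s
Converting: 21.5 m/s × 1.944 = 42 knots

42 knots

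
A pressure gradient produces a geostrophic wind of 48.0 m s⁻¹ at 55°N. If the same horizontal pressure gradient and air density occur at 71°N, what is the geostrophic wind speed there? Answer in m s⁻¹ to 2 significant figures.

42 m s⁻¹

With the same pressure gradient and density, V_g ∝ 1/f ∝ 1/sin φ.
V₂ = V₁ · sin φ₁ / sin φ₂ = 48.0 × sin 55° / sin 71°
V₂ = 48.0 × 0.8192/0.9455 = 42 m s⁻¹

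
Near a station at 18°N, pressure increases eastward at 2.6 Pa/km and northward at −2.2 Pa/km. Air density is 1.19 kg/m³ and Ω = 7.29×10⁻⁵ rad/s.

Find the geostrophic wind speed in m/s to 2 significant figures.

Coriolis parameter at 18°N:
f = 2Ω sin φ = 2 × 7.29×10⁻⁵ × sin 18° = 4.51×10⁻⁵ s⁻¹
Component geostrophic relations (x east, y north):
u_g = −(1/(fρ)) ∂P/∂y,  v_g = (1/(fρ)) ∂P/∂x
u_g = −(−2.2×10⁻³)/(4.51×10⁻⁵ × 1.19) = 41.0 m/s;  v_g = (2.6×10⁻³)/(4.51×10⁻⁵ × 1.19) = 48.5 m/s
|V_g| = √(u_g² + v_g²) = 63.5 m/s

64 m/s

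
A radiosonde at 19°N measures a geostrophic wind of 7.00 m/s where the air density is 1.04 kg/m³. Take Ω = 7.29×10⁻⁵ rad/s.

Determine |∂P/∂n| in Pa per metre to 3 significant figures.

3.46×10⁻⁴ Pa/m

Coriolis parameter at 19°N:
f = 2Ω sin φ = 2 × 7.29×10⁻⁵ × sin 19° = 4.75×10⁻⁵ s⁻¹
Geostrophic balance rearranged: |∂P/∂n| = f ρ V_g
|∂P/∂n| = 4.75×10⁻⁵ × 1.04 × 7.00 = 3.46×10⁻⁴ Pa/m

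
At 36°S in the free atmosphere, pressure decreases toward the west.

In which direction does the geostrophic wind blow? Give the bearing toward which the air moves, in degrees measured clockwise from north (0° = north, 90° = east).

180°

The pressure-gradient force points toward the west (bearing 270°).
Geostrophic balance: in the Southern Hemisphere the Coriolis force deflects motion to the left, so the geostrophic wind blows 90° to the left of the pressure-gradient force (low pressure on the right).
Rotating 270° by 90° counterclockwise gives 180° — the wind blows toward the south.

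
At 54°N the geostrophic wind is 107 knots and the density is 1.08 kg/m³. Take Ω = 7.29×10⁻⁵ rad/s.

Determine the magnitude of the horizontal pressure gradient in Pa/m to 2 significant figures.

7.0×10⁻³ Pa/m

Coriolis parameter at 54°N:
f = 2Ω sin φ = 2 × 7.29×10⁻⁵ × sin 54° = 1.18×10⁻⁴ s⁻¹
Wind speed in SI: 107 knots = 55.0 m/s
Geostrophic balance rearranged: |∂P/∂n| = f ρ V_g
|∂P/∂n| = 1.18×10⁻⁴ × 1.08 × 55.0 = 7.01×10⁻³ Pa/m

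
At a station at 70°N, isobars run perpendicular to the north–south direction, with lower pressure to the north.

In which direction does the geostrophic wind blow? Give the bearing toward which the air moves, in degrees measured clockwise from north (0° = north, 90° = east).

The pressure-gradient force points toward the north (bearing 000°).
Geostrophic balance: in the Northern Hemisphere the Coriolis force deflects motion to the right, so the geostrophic wind blows 90° to the right of the pressure-gradient force (low pressure on the left).
Rotating 000° by 90° clockwise gives 090° — the wind blows toward the east.

090°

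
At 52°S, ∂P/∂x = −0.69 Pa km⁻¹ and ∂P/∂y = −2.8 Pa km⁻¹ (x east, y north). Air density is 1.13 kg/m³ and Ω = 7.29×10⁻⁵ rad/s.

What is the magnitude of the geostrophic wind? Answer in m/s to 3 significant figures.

Coriolis parameter at 52°S:
f = 2Ω sin φ = 2 × 7.29×10⁻⁵ × sin 52° = 1.15×10⁻⁴ s⁻¹
In the Southern Hemisphere f is negative: f = −1.15×10⁻⁴ s⁻¹.
Component geostrophic relations (x east, y north):
u_g = −(1/(fρ)) ∂P/∂y,  v_g = (1/(fρ)) ∂P/∂x
u_g = −(−2.8×10⁻³)/(−1.15×10⁻⁴ × 1.13) = −21.6 m/s;  v_g = (−0.69×10⁻³)/(−1.15×10⁻⁴ × 1.13) = 5.31 m/s
|V_g| = √(u_g² + v_g²) = 22.2 m/s

22.2 m/s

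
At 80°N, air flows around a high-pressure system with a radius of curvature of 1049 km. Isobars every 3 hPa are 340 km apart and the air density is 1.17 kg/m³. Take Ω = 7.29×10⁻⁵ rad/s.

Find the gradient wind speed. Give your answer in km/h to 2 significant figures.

Coriolis parameter at 80°N:
f = 2Ω sin φ = 2 × 7.29×10⁻⁵ × sin 80° = 1.44×10⁻⁴ s⁻¹
Pressure gradient: |∂P/∂n| = 300 Pa / 340000 m = 8.82×10⁻⁴ Pa/m
Geostrophic speed: V_g = |∂P/∂n|/(fρ) = 8.82×10⁻⁴/(1.44×10⁻⁴ × 1.17) = 5.25 m/s
Around a high, pressure-gradient force acts outward with centrifugal, so Coriolis balances both:
fV = (1/ρ)|∂P/∂n| + V²/R  →  V² − fR·V + fR·V_g = 0
With fR = 1.44×10⁻⁴ × 1049×10³ m = 151 m/s:
V = [fR − √((fR)² − 4 fR V_g)]/2 = [151 − √(151² − 4×151×5.25)]/2 = 5.45 m/s
Supergeostrophic (V > V_g = 5.25 m/s), as expected around a high.
Converting: 5.45 m/s × 3.6 = 20 km/h

20 km/h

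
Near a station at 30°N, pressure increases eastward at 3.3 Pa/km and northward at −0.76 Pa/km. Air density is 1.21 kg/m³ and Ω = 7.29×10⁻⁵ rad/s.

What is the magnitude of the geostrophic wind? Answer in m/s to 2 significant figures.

Coriolis parameter at 30°N:
f = 2Ω sin φ = 2 × 7.29×10⁻⁵ × sin 30° = 7.29×10⁻⁵ s⁻¹
Component geostrophic relations (x east, y north):
u_g = −(1/(fρ)) ∂P/∂y,  v_g = (1/(fρ)) ∂P/∂x
u_g = −(−0.76×10⁻³)/(7.29×10⁻⁵ × 1.21) = 8.62 m/s;  v_g = (3.3×10⁻³)/(7.29×10⁻⁵ × 1.21) = 37.4 m/s
|V_g| = √(u_g² + v_g²) = 38.4 m/s

38 m/s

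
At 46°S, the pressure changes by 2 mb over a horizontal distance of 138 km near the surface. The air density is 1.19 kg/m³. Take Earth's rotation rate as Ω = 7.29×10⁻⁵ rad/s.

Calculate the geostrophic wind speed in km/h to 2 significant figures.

Coriolis parameter at 46°S:
f = 2Ω sin φ = 2 × 7.29×10⁻⁵ × sin 46° = 1.05×10⁻⁴ s⁻¹
Pressure gradient: |∂P/∂n| = 200 Pa / 138000 m = 1.45×10⁻³ Pa/m
Geostrophic balance (pressure-gradient force = Coriolis force):
V_g = (1/(fρ)) |∂P/∂n| = 1.45×10⁻³ / (1.05×10⁻⁴ × 1.19) = 11.6 m/s
Converting: 11.6 m/s × 3.6 = 42 km/h

42 km/h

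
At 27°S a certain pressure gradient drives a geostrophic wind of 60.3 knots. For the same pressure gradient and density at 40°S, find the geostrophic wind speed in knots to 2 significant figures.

43 knots

With the same pressure gradient and density, V_g ∝ 1/f ∝ 1/sin φ.
V₂ = V₁ · sin φ₁ / sin φ₂ = 60.3 × sin 27° / sin 40°
V₂ = 60.3 × 0.4540/0.6428 = 43 knots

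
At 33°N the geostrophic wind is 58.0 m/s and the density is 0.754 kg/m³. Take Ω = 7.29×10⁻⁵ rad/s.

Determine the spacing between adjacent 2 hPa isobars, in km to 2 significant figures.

58 km

Coriolis parameter at 33°N:
f = 2Ω sin φ = 2 × 7.29×10⁻⁵ × sin 33° = 7.94×10⁻⁵ s⁻¹
Geostrophic balance rearranged: |∂P/∂n| = f ρ V_g
|∂P/∂n| = 7.94×10⁻⁵ × 0.754 × 58.0 = 3.47×10⁻³ Pa/m
Isobar spacing: Δn = ΔP/|∂P/∂n| = 200 Pa / 3.47×10⁻³ Pa/m = 57592 m ≈ 58 km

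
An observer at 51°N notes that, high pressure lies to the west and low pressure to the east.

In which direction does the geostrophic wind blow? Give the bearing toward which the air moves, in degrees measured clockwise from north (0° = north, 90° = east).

180°

The pressure-gradient force points toward the east (bearing 090°).
Geostrophic balance: in the Northern Hemisphere the Coriolis force deflects motion to the right, so the geostrophic wind blows 90° to the right of the pressure-gradient force (low pressure on the left).
Rotating 090° by 90° clockwise gives 180° — the wind blows toward the south.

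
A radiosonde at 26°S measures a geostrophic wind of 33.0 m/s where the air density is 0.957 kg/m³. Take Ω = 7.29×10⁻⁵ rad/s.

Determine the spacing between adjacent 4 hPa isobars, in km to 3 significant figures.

Coriolis parameter at 26°S:
f = 2Ω sin φ = 2 × 7.29×10⁻⁵ × sin 26° = 6.39×10⁻⁵ s⁻¹
Geostrophic balance rearranged: |∂P/∂n| = f ρ V_g
|∂P/∂n| = 6.39×10⁻⁵ × 0.957 × 33.0 = 2.02×10⁻³ Pa/m
Isobar spacing: Δn = ΔP/|∂P/∂n| = 400 Pa / 2.02×10⁻³ Pa/m = 198169 m ≈ 198 km

198 km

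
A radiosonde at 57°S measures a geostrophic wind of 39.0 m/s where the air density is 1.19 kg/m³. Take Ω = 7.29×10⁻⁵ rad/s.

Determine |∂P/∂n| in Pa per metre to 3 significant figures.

5.67×10⁻³ Pa/m

Coriolis parameter at 57°S:
f = 2Ω sin φ = 2 × 7.29×10⁻⁵ × sin 57° = 1.22×10⁻⁴ s⁻¹
Geostrophic balance rearranged: |∂P/∂n| = f ρ V_g
|∂P/∂n| = 1.22×10⁻⁴ × 1.19 × 39.0 = 5.67×10⁻³ Pa/m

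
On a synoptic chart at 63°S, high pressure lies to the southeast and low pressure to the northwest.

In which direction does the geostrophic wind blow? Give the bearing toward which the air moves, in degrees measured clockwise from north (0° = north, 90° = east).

The pressure-gradient force points toward the northwest (bearing 315°).
Geostrophic balance: in the Southern Hemisphere the Coriolis force deflects motion to the left, so the geostrophic wind blows 90° to the left of the pressure-gradient force (low pressure on the right).
Rotating 315° by 90° counterclockwise gives 225° — the wind blows toward the southwest.

225°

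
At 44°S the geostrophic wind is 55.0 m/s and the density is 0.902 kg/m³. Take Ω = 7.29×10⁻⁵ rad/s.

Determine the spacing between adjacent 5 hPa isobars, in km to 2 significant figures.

Coriolis parameter at 44°S:
f = 2Ω sin φ = 2 × 7.29×10⁻⁵ × sin 44° = 1.01×10⁻⁴ s⁻¹
Geostrophic balance rearranged: |∂P/∂n| = f ρ V_g
|∂P/∂n| = 1.01×10⁻⁴ × 0.902 × 55.0 = 5.02×10⁻³ Pa/m
Isobar spacing: Δn = ΔP/|∂P/∂n| = 500 Pa / 5.02×10⁻³ Pa/m = 99511 m ≈ 100 km

100 km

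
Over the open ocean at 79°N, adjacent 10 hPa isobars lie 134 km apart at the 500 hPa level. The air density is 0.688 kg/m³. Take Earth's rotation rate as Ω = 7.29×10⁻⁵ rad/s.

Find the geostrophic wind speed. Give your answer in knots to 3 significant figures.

147 knots

Coriolis parameter at 79°N:
f = 2Ω sin φ = 2 × 7.29×10⁻⁵ × sin 79° = 1.43×10⁻⁴ s⁻¹
Pressure gradient: |∂P/∂n| = 1000 Pa / 134000 m = 7.46×10⁻³ Pa/m
Geostrophic balance (pressure-gradient force = Coriolis force):
V_g = (1/(fρ)) |∂P/∂n| = 7.46×10⁻³ / (1.43×10⁻⁴ × 0.688) = 75.8 m/s
Converting: 75.8 m/s × 1.944 = 147 knots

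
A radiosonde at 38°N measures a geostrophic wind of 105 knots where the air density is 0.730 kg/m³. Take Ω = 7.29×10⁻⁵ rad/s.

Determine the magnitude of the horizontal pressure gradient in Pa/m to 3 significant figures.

3.54×10⁻³ Pa/m

Coriolis parameter at 38°N:
f = 2Ω sin φ = 2 × 7.29×10⁻⁵ × sin 38° = 8.98×10⁻⁵ s⁻¹
Wind speed in SI: 105 knots = 54.0 m/s
Geostrophic balance rearranged: |∂P/∂n| = f ρ V_g
|∂P/∂n| = 8.98×10⁻⁵ × 0.730 × 54.0 = 3.54×10⁻³ Pa/m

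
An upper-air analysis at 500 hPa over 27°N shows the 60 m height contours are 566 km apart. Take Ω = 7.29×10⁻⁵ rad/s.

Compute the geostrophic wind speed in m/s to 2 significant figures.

16 m/s

Coriolis parameter at 27°N:
f = 2Ω sin φ = 2 × 7.29×10⁻⁵ × sin 27° = 6.62×10⁻⁵ s⁻¹
Height gradient: |∂Z/∂n| = 60 m / 566000 m = 1.06×10⁻⁴
On a pressure surface, geostrophic balance gives V_g = (g/f)|∂Z/∂n|:
V_g = 9.81 × 1.06×10⁻⁴ / 6.62×10⁻⁵ = 15.7 m/s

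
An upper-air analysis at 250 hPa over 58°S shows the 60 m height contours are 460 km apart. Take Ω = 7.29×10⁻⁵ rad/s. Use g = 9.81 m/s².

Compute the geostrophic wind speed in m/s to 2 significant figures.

Coriolis parameter at 58°S:
f = 2Ω sin φ = 2 × 7.29×10⁻⁵ × sin 58° = 1.24×10⁻⁴ s⁻¹
Height gradient: |∂Z/∂n| = 60 m / 460000 m = 1.30×10⁻⁴
On a pressure surface, geostrophic balance gives V_g = (g/f)|∂Z/∂n|:
V_g = 9.81 × 1.30×10⁻⁴ / 1.24×10⁻⁴ = 10.3 m/s

10 m/s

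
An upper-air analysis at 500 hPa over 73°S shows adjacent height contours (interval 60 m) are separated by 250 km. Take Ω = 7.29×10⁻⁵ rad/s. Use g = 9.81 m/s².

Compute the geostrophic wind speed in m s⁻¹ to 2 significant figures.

17 m s⁻¹

Coriolis parameter at 73°S:
f = 2Ω sin φ = 2 × 7.29×10⁻⁵ × sin 73° = 1.39×10⁻⁴ s⁻¹
Height gradient: |∂Z/∂n| = 60 m / 250000 m = 2.40×10⁻⁴
On a pressure surface, geostrophic balance gives V_g = (g/f)|∂Z/∂n|:
V_g = 9.81 × 2.40×10⁻⁴ / 1.39×10⁻⁴ = 16.9 m/s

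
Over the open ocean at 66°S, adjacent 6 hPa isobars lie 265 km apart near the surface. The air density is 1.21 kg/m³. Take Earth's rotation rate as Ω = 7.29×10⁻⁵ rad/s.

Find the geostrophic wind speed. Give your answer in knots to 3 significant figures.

27.3 knots

Coriolis parameter at 66°S:
f = 2Ω sin φ = 2 × 7.29×10⁻⁵ × sin 66° = 1.33×10⁻⁴ s⁻¹
Pressure gradient: |∂P/∂n| = 600 Pa / 265000 m = 2.26×10⁻³ Pa/m
Geostrophic balance (pressure-gradient force = Coriolis force):
V_g = (1/(fρ)) |∂P/∂n| = 2.26×10⁻³ / (1.33×10⁻⁴ × 1.21) = 14.0 m/s
Converting: 14.0 m/s × 1.944 = 27.3 knots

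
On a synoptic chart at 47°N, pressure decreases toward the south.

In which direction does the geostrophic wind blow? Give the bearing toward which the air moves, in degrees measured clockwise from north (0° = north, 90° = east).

270°

The pressure-gradient force points toward the south (bearing 180°).
Geostrophic balance: in the Northern Hemisphere the Coriolis force deflects motion to the right, so the geostrophic wind blows 90° to the right of the pressure-gradient force (low pressure on the left).
Rotating 180° by 90° clockwise gives 270° — the wind blows toward the west.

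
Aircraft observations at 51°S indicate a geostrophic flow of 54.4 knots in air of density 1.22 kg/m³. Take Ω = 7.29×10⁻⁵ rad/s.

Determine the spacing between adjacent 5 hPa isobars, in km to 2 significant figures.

Coriolis parameter at 51°S:
f = 2Ω sin φ = 2 × 7.29×10⁻⁵ × sin 51° = 1.13×10⁻⁴ s⁻¹
Wind speed in SI: 54.4 knots = 28.0 m/s
Geostrophic balance rearranged: |∂P/∂n| = f ρ V_g
|∂P/∂n| = 1.13×10⁻⁴ × 1.22 × 28.0 = 3.87×10⁻³ Pa/m
Isobar spacing: Δn = ΔP/|∂P/∂n| = 500 Pa / 3.87×10⁻³ Pa/m = 129245 m ≈ 130 km

130 km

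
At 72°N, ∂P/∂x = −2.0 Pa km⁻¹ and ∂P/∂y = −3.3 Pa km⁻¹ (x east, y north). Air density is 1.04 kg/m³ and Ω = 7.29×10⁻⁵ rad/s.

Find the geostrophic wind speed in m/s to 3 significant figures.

Coriolis parameter at 72°N:
f = 2Ω sin φ = 2 × 7.29×10⁻⁵ × sin 72° = 1.39×10⁻⁴ s⁻¹
Component geostrophic relations (x east, y north):
u_g = −(1/(fρ)) ∂P/∂y,  v_g = (1/(fρ)) ∂P/∂x
u_g = −(−3.3×10⁻³)/(1.39×10⁻⁴ × 1.04) = 22.9 m/s;  v_g = (−2.0×10⁻³)/(1.39×10⁻⁴ × 1.04) = −13.9 m/s
|V_g| = √(u_g² + v_g²) = 26.8 m/s

26.8 m/s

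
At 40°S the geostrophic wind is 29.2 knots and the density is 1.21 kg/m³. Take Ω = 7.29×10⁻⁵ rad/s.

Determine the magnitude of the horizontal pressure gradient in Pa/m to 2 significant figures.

1.7×10⁻³ Pa/m

Coriolis parameter at 40°S:
f = 2Ω sin φ = 2 × 7.29×10⁻⁵ × sin 40° = 9.37×10⁻⁵ s⁻¹
Wind speed in SI: 29.2 knots = 15.0 m/s
Geostrophic balance rearranged: |∂P/∂n| = f ρ V_g
|∂P/∂n| = 9.37×10⁻⁵ × 1.21 × 15.0 = 1.70×10⁻³ Pa/m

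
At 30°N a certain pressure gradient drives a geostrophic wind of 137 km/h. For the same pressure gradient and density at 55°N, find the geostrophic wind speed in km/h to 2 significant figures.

84 km/h

With the same pressure gradient and density, V_g ∝ 1/f ∝ 1/sin φ.
V₂ = V₁ · sin φ₁ / sin φ₂ = 137 × sin 30° / sin 55°
V₂ = 137 × 0.5000/0.8192 = 84 km/h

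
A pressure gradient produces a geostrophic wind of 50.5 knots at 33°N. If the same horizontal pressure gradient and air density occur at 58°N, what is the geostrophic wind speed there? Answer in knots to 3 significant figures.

With the same pressure gradient and density, V_g ∝ 1/f ∝ 1/sin φ.
V₂ = V₁ · sin φ₁ / sin φ₂ = 50.5 × sin 33° / sin 58°
V₂ = 50.5 × 0.5446/0.8480 = 32.4 knots

32.4 knots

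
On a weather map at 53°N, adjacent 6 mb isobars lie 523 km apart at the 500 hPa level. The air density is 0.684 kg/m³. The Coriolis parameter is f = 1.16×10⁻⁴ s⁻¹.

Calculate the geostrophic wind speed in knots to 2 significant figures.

Pressure gradient: |∂P/∂n| = 600 Pa / 523000 m = 1.15×10⁻³ Pa/m
Geostrophic balance (pressure-gradient force = Coriolis force):
V_g = (1/(fρ)) |∂P/∂n| = 1.15×10⁻³ / (1.16×10⁻⁴ × 0.684) = 14.5 m/s
Converting: 14.5 m/s × 1.944 = 28 knots

28 knots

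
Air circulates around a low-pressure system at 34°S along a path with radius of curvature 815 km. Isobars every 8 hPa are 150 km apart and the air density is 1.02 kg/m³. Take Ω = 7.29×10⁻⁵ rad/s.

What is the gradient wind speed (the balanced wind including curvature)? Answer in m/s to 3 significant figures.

Coriolis parameter at 34°S:
f = 2Ω sin φ = 2 × 7.29×10⁻⁵ × sin 34° = 8.15×10⁻⁵ s⁻¹
Pressure gradient: |∂P/∂n| = 800 Pa / 150000 m = 5.33×10⁻³ Pa/m
Geostrophic speed: V_g = |∂P/∂n|/(fρ) = 5.33×10⁻³/(8.15×10⁻⁵ × 1.02) = 64.1 m/s
Around a low, centrifugal force acts outward with Coriolis, so pressure-gradient force balances both:
(1/ρ)|∂P/∂n| = fV + V²/R  →  V² + fR·V − fR·V_g = 0
With fR = 8.15×10⁻⁵ × 815×10³ m = 66.4 m/s:
V = [−fR + √((fR)² + 4 fR V_g)]/2 = [−66.4 + √(66.4² + 4×66.4×64.1)]/2 = 40 m/s
Subgeostrophic (V < V_g = 64.1 m/s), as expected around a low.

40.0 m/s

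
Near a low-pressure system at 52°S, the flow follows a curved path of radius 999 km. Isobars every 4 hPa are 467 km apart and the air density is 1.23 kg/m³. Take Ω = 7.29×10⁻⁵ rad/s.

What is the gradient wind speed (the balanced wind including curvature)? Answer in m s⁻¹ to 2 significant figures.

5.8 m s⁻¹

Coriolis parameter at 52°S:
f = 2Ω sin φ = 2 × 7.29×10⁻⁵ × sin 52° = 1.15×10⁻⁴ s⁻¹
Pressure gradient: |∂P/∂n| = 400 Pa / 467000 m = 8.57×10⁻⁴ Pa/m
Geostrophic speed: V_g = |∂P/∂n|/(fρ) = 8.57×10⁻⁴/(1.15×10⁻⁴ × 1.23) = 6.06 m/s
Around a low, centrifugal force acts outward with Coriolis, so pressure-gradient force balances both:
(1/ρ)|∂P/∂n| = fV + V²/R  →  V² + fR·V − fR·V_g = 0
With fR = 1.15×10⁻⁴ × 999×10³ m = 115 m/s:
V = [−fR + √((fR)² + 4 fR V_g)]/2 = [−115 + √(115² + 4×115×6.06)]/2 = 5.77 m/s
Subgeostrophic (V < V_g = 6.06 m/s), as expected around a low.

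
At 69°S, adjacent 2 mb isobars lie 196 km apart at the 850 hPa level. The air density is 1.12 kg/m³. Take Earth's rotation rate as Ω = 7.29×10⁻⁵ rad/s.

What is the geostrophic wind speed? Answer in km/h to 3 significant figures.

24.1 km/h

Coriolis parameter at 69°S:
f = 2Ω sin φ = 2 × 7.29×10⁻⁵ × sin 69° = 1.36×10⁻⁴ s⁻¹
Pressure gradient: |∂P/∂n| = 200 Pa / 196000 m = 1.02×10⁻³ Pa/m
Geostrophic balance (pressure-gradient force = Coriolis force):
V_g = (1/(fρ)) |∂P/∂n| = 1.02×10⁻³ / (1.36×10⁻⁴ × 1.12) = 6.69 m/s
Converting: 6.69 m/s × 3.6 = 24.1 km/h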